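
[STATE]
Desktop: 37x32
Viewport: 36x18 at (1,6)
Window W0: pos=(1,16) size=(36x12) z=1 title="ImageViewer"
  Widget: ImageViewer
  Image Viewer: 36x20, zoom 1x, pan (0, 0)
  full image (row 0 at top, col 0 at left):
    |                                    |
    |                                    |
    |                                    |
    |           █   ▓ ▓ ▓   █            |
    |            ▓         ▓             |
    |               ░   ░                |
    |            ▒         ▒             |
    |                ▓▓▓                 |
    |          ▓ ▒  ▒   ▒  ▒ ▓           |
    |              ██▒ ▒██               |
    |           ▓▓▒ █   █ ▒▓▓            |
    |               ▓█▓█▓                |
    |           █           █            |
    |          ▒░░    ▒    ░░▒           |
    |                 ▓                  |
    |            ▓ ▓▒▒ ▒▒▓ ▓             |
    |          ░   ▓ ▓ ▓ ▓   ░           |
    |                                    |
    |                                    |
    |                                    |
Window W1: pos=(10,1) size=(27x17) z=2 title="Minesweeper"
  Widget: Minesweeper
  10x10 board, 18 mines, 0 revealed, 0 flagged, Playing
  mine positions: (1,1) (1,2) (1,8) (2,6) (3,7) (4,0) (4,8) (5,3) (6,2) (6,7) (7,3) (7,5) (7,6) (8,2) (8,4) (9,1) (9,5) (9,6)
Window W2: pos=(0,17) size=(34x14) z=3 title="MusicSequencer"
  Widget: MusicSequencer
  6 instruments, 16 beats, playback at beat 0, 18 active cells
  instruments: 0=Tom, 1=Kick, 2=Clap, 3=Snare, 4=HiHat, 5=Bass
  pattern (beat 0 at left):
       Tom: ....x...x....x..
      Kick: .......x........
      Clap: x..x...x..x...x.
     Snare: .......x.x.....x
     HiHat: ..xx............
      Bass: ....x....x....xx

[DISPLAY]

         ┃■■■■■■■■■■               ┃
         ┃■■■■■■■■■■               ┃
         ┃■■■■■■■■■■               ┃
         ┃■■■■■■■■■■               ┃
         ┃■■■■■■■■■■               ┃
         ┃■■■■■■■■■■               ┃
         ┃■■■■■■■■■■               ┃
         ┃■■■■■■■■■■               ┃
         ┃                         ┃
         ┃                         ┃
┏━━━━━━━━┃                         ┃
━━━━━━━━━━━━━━━━━━━━━━━━━━━━━━━━┓━━┛
 MusicSequencer                 ┃──┨
────────────────────────────────┨  ┃
      ▼123456789012345          ┃  ┃
   Tom····█···█····█··          ┃  ┃
  Kick·······█········          ┃  ┃
  Clap█··█···█··█···█·          ┃  ┃


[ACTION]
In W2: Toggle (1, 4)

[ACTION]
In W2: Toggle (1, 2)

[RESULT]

         ┃■■■■■■■■■■               ┃
         ┃■■■■■■■■■■               ┃
         ┃■■■■■■■■■■               ┃
         ┃■■■■■■■■■■               ┃
         ┃■■■■■■■■■■               ┃
         ┃■■■■■■■■■■               ┃
         ┃■■■■■■■■■■               ┃
         ┃■■■■■■■■■■               ┃
         ┃                         ┃
         ┃                         ┃
┏━━━━━━━━┃                         ┃
━━━━━━━━━━━━━━━━━━━━━━━━━━━━━━━━┓━━┛
 MusicSequencer                 ┃──┨
────────────────────────────────┨  ┃
      ▼123456789012345          ┃  ┃
   Tom····█···█····█··          ┃  ┃
  Kick··█·█··█········          ┃  ┃
  Clap█··█···█··█···█·          ┃  ┃


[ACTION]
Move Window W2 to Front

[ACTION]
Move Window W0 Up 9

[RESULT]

         ┃■■■■■■■■■■               ┃
┏━━━━━━━━┃■■■■■■■■■■               ┃
┃ ImageVi┃■■■■■■■■■■               ┃
┠────────┃■■■■■■■■■■               ┃
┃        ┃■■■■■■■■■■               ┃
┃        ┃■■■■■■■■■■               ┃
┃        ┃■■■■■■■■■■               ┃
┃        ┃■■■■■■■■■■               ┃
┃        ┃                         ┃
┃        ┃                         ┃
┃        ┃                         ┃
━━━━━━━━━━━━━━━━━━━━━━━━━━━━━━━━┓━━┛
 MusicSequencer                 ┃━━┛
────────────────────────────────┨   
      ▼123456789012345          ┃   
   Tom····█···█····█··          ┃   
  Kick··█·█··█········          ┃   
  Clap█··█···█··█···█·          ┃   


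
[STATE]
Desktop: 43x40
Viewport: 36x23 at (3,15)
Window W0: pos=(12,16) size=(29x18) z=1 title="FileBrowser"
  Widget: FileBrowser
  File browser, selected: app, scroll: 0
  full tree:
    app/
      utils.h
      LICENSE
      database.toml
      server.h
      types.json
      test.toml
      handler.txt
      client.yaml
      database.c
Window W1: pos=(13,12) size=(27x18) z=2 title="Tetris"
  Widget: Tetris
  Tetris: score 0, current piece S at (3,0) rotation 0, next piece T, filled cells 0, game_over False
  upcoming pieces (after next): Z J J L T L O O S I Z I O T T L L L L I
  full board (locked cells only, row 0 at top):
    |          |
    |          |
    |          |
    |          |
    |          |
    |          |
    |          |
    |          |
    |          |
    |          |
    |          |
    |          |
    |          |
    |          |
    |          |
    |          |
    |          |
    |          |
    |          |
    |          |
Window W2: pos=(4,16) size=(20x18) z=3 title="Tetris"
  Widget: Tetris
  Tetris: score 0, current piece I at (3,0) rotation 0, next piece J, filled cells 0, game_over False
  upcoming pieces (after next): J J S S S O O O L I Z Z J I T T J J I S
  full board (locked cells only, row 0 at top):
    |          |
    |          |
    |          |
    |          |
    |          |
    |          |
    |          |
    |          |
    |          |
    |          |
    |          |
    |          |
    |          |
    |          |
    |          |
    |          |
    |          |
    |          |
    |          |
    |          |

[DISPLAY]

          ┃          │Next:         
 ┏━━━━━━━━━━━━━━━━━━┓│ ▒            
 ┃ Tetris           ┃│▒▒▒           
 ┠──────────────────┨│              
 ┃                  ┃│              
 ┃                  ┃│              
 ┃                  ┃│Score:        
 ┃                  ┃│0             
 ┃                  ┃│              
 ┃                  ┃│              
 ┃                  ┃│              
 ┃                  ┃│              
 ┃                  ┃│              
 ┃                  ┃│              
 ┃                  ┃━━━━━━━━━━━━━━━
 ┃                  ┃               
 ┃                  ┃               
 ┃                  ┃               
 ┗━━━━━━━━━━━━━━━━━━┛━━━━━━━━━━━━━━━
                                    
                                    
                                    
                                    


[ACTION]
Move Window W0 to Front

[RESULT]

          ┃          │Next:         
 ┏━━━━━━━┏━━━━━━━━━━━━━━━━━━━━━━━━━━
 ┃ Tetris┃ FileBrowser              
 ┠───────┠──────────────────────────
 ┃       ┃> [-] app/                
 ┃       ┃    utils.h               
 ┃       ┃    LICENSE               
 ┃       ┃    database.toml         
 ┃       ┃    server.h              
 ┃       ┃    types.json            
 ┃       ┃    test.toml             
 ┃       ┃    handler.txt           
 ┃       ┃    client.yaml           
 ┃       ┃    database.c            
 ┃       ┃                          
 ┃       ┃                          
 ┃       ┃                          
 ┃       ┃                          
 ┗━━━━━━━┗━━━━━━━━━━━━━━━━━━━━━━━━━━
                                    
                                    
                                    
                                    


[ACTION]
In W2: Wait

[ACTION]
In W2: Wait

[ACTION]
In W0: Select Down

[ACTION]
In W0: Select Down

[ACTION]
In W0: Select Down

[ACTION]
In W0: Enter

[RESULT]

          ┃          │Next:         
 ┏━━━━━━━┏━━━━━━━━━━━━━━━━━━━━━━━━━━
 ┃ Tetris┃ FileBrowser              
 ┠───────┠──────────────────────────
 ┃       ┃  [-] app/                
 ┃       ┃    utils.h               
 ┃       ┃    LICENSE               
 ┃       ┃  > database.toml         
 ┃       ┃    server.h              
 ┃       ┃    types.json            
 ┃       ┃    test.toml             
 ┃       ┃    handler.txt           
 ┃       ┃    client.yaml           
 ┃       ┃    database.c            
 ┃       ┃                          
 ┃       ┃                          
 ┃       ┃                          
 ┃       ┃                          
 ┗━━━━━━━┗━━━━━━━━━━━━━━━━━━━━━━━━━━
                                    
                                    
                                    
                                    


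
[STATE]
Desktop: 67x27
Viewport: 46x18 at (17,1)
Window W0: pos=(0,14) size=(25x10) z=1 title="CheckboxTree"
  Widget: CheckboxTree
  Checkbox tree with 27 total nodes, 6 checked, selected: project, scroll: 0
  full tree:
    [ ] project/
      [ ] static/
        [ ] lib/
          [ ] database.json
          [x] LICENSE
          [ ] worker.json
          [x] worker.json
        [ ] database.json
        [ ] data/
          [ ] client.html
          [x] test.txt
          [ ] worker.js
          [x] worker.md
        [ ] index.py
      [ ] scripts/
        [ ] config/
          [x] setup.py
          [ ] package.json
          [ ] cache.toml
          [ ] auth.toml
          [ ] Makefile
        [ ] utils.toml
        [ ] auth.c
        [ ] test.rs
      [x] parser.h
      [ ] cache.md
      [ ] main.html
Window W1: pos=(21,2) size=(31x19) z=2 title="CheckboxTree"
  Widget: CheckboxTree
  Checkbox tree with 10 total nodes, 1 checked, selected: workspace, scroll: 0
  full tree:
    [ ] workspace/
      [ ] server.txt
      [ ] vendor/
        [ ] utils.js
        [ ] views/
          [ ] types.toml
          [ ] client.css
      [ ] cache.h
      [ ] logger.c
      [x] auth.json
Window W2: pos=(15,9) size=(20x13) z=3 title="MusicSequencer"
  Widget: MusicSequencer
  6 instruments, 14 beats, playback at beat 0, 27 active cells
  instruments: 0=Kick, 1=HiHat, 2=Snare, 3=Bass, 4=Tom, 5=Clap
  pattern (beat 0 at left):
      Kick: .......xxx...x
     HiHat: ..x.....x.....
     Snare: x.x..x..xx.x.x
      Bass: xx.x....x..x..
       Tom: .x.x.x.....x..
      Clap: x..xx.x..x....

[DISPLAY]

                                              
    ┏━━━━━━━━━━━━━━━━━━━━━━━━━━━━━┓           
    ┃ CheckboxTree                ┃           
    ┠─────────────────────────────┨           
    ┃>[-] workspace/              ┃           
    ┃   [ ] server.txt            ┃           
    ┃   [ ] vendor/               ┃           
    ┃     [ ] utils.js            ┃           
━━━━━━━━━━━━━━━━━┓s/              ┃           
MusicSequencer   ┃pes.toml        ┃           
─────────────────┨ient.css        ┃           
     ▼12345678901┃h               ┃           
 Kick·······███··┃.c              ┃           
HiHat··█·····█···┃son             ┃           
Snare█·█··█··██·█┃                ┃           
 Bass██·█····█··█┃                ┃           
  Tom·█·█·█·····█┃                ┃           
 Clap█··██·█··█··┃                ┃           


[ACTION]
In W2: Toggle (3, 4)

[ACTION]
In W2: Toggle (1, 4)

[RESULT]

                                              
    ┏━━━━━━━━━━━━━━━━━━━━━━━━━━━━━┓           
    ┃ CheckboxTree                ┃           
    ┠─────────────────────────────┨           
    ┃>[-] workspace/              ┃           
    ┃   [ ] server.txt            ┃           
    ┃   [ ] vendor/               ┃           
    ┃     [ ] utils.js            ┃           
━━━━━━━━━━━━━━━━━┓s/              ┃           
MusicSequencer   ┃pes.toml        ┃           
─────────────────┨ient.css        ┃           
     ▼12345678901┃h               ┃           
 Kick·······███··┃.c              ┃           
HiHat··█·█···█···┃son             ┃           
Snare█·█··█··██·█┃                ┃           
 Bass██·██···█··█┃                ┃           
  Tom·█·█·█·····█┃                ┃           
 Clap█··██·█··█··┃                ┃           


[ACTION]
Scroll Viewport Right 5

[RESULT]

                                              
┏━━━━━━━━━━━━━━━━━━━━━━━━━━━━━┓               
┃ CheckboxTree                ┃               
┠─────────────────────────────┨               
┃>[-] workspace/              ┃               
┃   [ ] server.txt            ┃               
┃   [ ] vendor/               ┃               
┃     [ ] utils.js            ┃               
━━━━━━━━━━━━━┓s/              ┃               
cSequencer   ┃pes.toml        ┃               
─────────────┨ient.css        ┃               
 ▼12345678901┃h               ┃               
k·······███··┃.c              ┃               
t··█·█···█···┃son             ┃               
e█·█··█··██·█┃                ┃               
s██·██···█··█┃                ┃               
m·█·█·█·····█┃                ┃               
p█··██·█··█··┃                ┃               


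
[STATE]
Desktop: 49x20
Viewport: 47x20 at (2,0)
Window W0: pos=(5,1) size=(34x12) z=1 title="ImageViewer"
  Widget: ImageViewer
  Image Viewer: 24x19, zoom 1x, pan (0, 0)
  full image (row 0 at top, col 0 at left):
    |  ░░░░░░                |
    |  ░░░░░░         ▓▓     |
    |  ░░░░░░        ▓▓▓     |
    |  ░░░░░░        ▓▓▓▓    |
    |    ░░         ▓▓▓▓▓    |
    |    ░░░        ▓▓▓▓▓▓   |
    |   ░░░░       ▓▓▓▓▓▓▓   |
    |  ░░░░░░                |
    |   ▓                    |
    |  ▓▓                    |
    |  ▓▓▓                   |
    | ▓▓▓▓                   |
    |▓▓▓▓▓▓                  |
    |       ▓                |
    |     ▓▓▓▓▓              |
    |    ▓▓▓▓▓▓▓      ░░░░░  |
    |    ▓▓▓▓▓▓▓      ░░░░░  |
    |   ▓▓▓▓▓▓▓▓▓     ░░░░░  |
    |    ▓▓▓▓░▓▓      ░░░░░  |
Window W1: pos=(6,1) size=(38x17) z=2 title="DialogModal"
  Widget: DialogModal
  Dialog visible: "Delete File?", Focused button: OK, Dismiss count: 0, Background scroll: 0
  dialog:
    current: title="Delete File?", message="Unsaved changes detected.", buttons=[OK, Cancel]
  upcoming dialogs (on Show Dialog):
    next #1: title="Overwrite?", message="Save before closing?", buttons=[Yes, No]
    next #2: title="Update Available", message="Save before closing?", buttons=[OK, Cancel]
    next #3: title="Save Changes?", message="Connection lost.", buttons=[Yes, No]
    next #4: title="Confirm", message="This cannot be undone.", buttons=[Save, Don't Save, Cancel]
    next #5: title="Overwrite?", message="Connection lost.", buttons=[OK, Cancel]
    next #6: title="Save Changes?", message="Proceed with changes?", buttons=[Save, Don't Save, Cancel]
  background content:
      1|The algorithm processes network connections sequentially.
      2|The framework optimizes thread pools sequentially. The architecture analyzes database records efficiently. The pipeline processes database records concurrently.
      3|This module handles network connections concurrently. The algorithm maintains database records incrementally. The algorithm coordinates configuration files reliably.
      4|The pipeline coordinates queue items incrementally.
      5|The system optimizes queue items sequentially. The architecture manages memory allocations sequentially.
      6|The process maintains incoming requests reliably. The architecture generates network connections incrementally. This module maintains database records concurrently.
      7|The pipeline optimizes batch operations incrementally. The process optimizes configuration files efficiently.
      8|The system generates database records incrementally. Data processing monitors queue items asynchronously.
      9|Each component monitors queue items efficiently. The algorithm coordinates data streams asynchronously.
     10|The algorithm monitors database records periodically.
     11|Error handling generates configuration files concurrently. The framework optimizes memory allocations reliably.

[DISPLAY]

                                               
   ┏┏━━━━━━━━━━━━━━━━━━━━━━━━━━━━━━━━━━━━┓     
   ┃┃ DialogModal                        ┃     
   ┠┠────────────────────────────────────┨     
   ┃┃The algorithm processes network conn┃     
   ┃┃The framework optimizes thread pools┃     
   ┃┃This module handles network connecti┃     
   ┃┃The pipeline coordinates queue items┃     
   ┃┃The┌───────────────────────────┐ seq┃     
   ┃┃The│        Delete File?       │eque┃     
   ┃┃The│ Unsaved changes detected. │rati┃     
   ┃┃The│       [OK]  Cancel        │cord┃     
   ┗┃Eac└───────────────────────────┘ems ┃     
    ┃The algorithm monitors database reco┃     
    ┃Error handling generates configurati┃     
    ┃                                    ┃     
    ┃                                    ┃     
    ┗━━━━━━━━━━━━━━━━━━━━━━━━━━━━━━━━━━━━┛     
                                               
                                               


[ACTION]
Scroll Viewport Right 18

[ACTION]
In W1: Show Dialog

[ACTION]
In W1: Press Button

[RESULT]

                                               
   ┏┏━━━━━━━━━━━━━━━━━━━━━━━━━━━━━━━━━━━━┓     
   ┃┃ DialogModal                        ┃     
   ┠┠────────────────────────────────────┨     
   ┃┃The algorithm processes network conn┃     
   ┃┃The framework optimizes thread pools┃     
   ┃┃This module handles network connecti┃     
   ┃┃The pipeline coordinates queue items┃     
   ┃┃The system optimizes queue items seq┃     
   ┃┃The process maintains incoming reque┃     
   ┃┃The pipeline optimizes batch operati┃     
   ┃┃The system generates database record┃     
   ┗┃Each component monitors queue items ┃     
    ┃The algorithm monitors database reco┃     
    ┃Error handling generates configurati┃     
    ┃                                    ┃     
    ┃                                    ┃     
    ┗━━━━━━━━━━━━━━━━━━━━━━━━━━━━━━━━━━━━┛     
                                               
                                               


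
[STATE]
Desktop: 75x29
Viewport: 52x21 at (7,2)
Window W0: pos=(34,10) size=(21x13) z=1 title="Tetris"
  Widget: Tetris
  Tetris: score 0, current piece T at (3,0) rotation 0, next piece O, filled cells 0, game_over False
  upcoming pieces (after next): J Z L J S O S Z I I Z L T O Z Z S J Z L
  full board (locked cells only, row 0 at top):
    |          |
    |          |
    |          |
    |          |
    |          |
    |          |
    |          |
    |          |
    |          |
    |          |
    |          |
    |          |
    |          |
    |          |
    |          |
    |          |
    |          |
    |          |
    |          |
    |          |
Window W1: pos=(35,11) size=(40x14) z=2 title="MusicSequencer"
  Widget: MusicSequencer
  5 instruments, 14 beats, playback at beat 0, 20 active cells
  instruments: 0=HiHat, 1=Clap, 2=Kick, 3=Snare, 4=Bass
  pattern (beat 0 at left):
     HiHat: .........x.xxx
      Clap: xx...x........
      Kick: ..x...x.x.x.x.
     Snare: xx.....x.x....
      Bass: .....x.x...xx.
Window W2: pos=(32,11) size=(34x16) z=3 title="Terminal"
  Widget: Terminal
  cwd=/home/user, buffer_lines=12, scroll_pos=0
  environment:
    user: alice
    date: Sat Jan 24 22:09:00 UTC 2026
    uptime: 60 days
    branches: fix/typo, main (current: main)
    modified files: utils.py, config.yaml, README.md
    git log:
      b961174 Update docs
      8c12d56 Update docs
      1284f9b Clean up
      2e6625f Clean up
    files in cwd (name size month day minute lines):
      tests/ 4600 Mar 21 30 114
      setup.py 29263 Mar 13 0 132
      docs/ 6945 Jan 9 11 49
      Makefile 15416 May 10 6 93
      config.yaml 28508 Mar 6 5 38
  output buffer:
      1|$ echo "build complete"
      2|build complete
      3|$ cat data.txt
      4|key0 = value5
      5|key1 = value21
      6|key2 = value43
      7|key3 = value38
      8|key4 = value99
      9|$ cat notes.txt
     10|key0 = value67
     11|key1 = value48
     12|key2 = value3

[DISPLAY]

                                                    
                                                    
                                                    
                                                    
                                                    
                                                    
                                                    
                                                    
                           ┏━━━━━━━━━━━━━━━━━━━┓    
                         ┏━━━━━━━━━━━━━━━━━━━━━━━━━━
                         ┃ Terminal                 
                         ┠──────────────────────────
                         ┃$ echo "build complete"   
                         ┃build complete            
                         ┃$ cat data.txt            
                         ┃key0 = value5             
                         ┃key1 = value21            
                         ┃key2 = value43            
                         ┃key3 = value38            
                         ┃key4 = value99            
                         ┃$ cat notes.txt           


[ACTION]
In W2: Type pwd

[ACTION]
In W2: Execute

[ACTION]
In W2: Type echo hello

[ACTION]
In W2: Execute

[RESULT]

                                                    
                                                    
                                                    
                                                    
                                                    
                                                    
                                                    
                                                    
                           ┏━━━━━━━━━━━━━━━━━━━┓    
                         ┏━━━━━━━━━━━━━━━━━━━━━━━━━━
                         ┃ Terminal                 
                         ┠──────────────────────────
                         ┃key2 = value43            
                         ┃key3 = value38            
                         ┃key4 = value99            
                         ┃$ cat notes.txt           
                         ┃key0 = value67            
                         ┃key1 = value48            
                         ┃key2 = value3             
                         ┃$ pwd                     
                         ┃/home/user                


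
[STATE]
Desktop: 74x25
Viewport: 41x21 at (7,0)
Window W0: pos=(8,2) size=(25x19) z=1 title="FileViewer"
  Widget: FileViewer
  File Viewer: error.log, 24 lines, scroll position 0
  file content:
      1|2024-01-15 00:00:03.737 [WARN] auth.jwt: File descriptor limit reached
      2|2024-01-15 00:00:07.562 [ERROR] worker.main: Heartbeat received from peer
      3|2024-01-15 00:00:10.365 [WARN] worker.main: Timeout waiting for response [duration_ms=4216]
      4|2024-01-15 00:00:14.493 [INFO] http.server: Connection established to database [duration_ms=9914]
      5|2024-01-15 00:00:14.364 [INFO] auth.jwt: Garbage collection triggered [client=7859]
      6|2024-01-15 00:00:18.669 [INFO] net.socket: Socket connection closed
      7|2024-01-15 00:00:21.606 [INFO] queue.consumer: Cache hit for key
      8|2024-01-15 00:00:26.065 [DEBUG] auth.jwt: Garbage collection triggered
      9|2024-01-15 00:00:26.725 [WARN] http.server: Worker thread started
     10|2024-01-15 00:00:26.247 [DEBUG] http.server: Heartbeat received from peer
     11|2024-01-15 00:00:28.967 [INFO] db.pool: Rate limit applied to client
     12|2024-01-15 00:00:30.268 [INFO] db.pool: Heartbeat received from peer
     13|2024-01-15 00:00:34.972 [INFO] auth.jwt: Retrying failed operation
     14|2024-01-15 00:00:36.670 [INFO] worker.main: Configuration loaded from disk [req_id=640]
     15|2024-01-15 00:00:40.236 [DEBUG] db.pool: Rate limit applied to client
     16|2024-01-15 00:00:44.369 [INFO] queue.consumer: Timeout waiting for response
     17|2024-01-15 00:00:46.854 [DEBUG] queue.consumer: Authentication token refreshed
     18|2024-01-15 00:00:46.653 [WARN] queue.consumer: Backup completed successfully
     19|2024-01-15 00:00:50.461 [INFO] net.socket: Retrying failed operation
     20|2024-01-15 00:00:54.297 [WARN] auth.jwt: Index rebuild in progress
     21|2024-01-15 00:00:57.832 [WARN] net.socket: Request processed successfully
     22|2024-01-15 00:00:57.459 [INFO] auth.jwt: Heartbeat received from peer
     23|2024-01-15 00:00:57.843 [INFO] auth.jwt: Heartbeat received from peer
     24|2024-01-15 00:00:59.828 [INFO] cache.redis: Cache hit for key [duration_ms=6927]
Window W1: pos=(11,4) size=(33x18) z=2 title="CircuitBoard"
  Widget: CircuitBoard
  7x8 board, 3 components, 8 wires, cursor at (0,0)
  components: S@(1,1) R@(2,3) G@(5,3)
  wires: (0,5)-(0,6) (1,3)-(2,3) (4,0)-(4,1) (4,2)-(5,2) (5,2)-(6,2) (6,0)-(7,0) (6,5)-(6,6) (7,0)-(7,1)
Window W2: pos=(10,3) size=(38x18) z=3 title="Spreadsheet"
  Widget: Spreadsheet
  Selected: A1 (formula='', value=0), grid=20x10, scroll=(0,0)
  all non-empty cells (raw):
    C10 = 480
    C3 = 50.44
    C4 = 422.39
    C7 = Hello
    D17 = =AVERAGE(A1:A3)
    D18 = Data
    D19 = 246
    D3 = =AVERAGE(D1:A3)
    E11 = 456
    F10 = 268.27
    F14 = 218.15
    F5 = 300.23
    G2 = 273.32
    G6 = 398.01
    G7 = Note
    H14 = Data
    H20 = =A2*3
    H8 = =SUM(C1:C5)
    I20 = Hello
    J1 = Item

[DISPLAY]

                                         
                                         
 ┏━━━━━━━━━━━━━━━━━━━━━━━┓               
 ┃ ┏━━━━━━━━━━━━━━━━━━━━━━━━━━━━━━━━━━━━┓
 ┠─┃ Spreadsheet                        ┃
 ┃2┠────────────────────────────────────┨
 ┃2┃A1:                                 ┃
 ┃2┃       A       B       C       D    ┃
 ┃2┃------------------------------------┃
 ┃2┃  1      [0]       0       0       0┃
 ┃2┃  2        0       0       0       0┃
 ┃2┃  3        0       0   50.44#CIRC!  ┃
 ┃2┃  4        0       0  422.39       0┃
 ┃2┃  5        0       0       0       0┃
 ┃2┃  6        0       0       0       0┃
 ┃2┃  7        0       0Hello          0┃
 ┃2┃  8        0       0       0       0┃
 ┃2┃  9        0       0       0       0┃
 ┃2┃ 10        0       0     480       0┃
 ┃2┃ 11        0       0       0       0┃
 ┗━┗━━━━━━━━━━━━━━━━━━━━━━━━━━━━━━━━━━━━┛


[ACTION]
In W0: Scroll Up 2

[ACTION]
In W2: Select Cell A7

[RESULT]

                                         
                                         
 ┏━━━━━━━━━━━━━━━━━━━━━━━┓               
 ┃ ┏━━━━━━━━━━━━━━━━━━━━━━━━━━━━━━━━━━━━┓
 ┠─┃ Spreadsheet                        ┃
 ┃2┠────────────────────────────────────┨
 ┃2┃A7:                                 ┃
 ┃2┃       A       B       C       D    ┃
 ┃2┃------------------------------------┃
 ┃2┃  1        0       0       0       0┃
 ┃2┃  2        0       0       0       0┃
 ┃2┃  3        0       0   50.44#CIRC!  ┃
 ┃2┃  4        0       0  422.39       0┃
 ┃2┃  5        0       0       0       0┃
 ┃2┃  6        0       0       0       0┃
 ┃2┃  7      [0]       0Hello          0┃
 ┃2┃  8        0       0       0       0┃
 ┃2┃  9        0       0       0       0┃
 ┃2┃ 10        0       0     480       0┃
 ┃2┃ 11        0       0       0       0┃
 ┗━┗━━━━━━━━━━━━━━━━━━━━━━━━━━━━━━━━━━━━┛


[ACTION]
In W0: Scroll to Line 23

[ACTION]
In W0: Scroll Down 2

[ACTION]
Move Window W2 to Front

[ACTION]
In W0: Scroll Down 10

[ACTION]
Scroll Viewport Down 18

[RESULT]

 ┠─┃ Spreadsheet                        ┃
 ┃2┠────────────────────────────────────┨
 ┃2┃A7:                                 ┃
 ┃2┃       A       B       C       D    ┃
 ┃2┃------------------------------------┃
 ┃2┃  1        0       0       0       0┃
 ┃2┃  2        0       0       0       0┃
 ┃2┃  3        0       0   50.44#CIRC!  ┃
 ┃2┃  4        0       0  422.39       0┃
 ┃2┃  5        0       0       0       0┃
 ┃2┃  6        0       0       0       0┃
 ┃2┃  7      [0]       0Hello          0┃
 ┃2┃  8        0       0       0       0┃
 ┃2┃  9        0       0       0       0┃
 ┃2┃ 10        0       0     480       0┃
 ┃2┃ 11        0       0       0       0┃
 ┗━┗━━━━━━━━━━━━━━━━━━━━━━━━━━━━━━━━━━━━┛
    ┗━━━━━━━━━━━━━━━━━━━━━━━━━━━━━━━┛    
                                         
                                         
                                         


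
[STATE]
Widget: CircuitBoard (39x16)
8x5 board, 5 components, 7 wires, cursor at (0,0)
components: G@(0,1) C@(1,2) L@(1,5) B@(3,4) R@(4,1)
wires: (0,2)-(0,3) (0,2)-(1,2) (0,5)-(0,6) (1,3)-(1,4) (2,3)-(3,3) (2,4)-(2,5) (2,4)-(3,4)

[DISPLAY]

   0 1 2 3 4 5 6 7                     
0  [.]  G   · ─ ·       · ─ ·          
            │                          
1           C   · ─ ·   L              
                                       
2               ·   · ─ ·              
                │   │                  
3               ·   B                  
                                       
4       R                              
Cursor: (0,0)                          
                                       
                                       
                                       
                                       
                                       


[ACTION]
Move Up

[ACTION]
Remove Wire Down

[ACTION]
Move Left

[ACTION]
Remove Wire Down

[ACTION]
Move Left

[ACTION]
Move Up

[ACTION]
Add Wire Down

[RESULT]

   0 1 2 3 4 5 6 7                     
0  [.]  G   · ─ ·       · ─ ·          
    │       │                          
1   ·       C   · ─ ·   L              
                                       
2               ·   · ─ ·              
                │   │                  
3               ·   B                  
                                       
4       R                              
Cursor: (0,0)                          
                                       
                                       
                                       
                                       
                                       


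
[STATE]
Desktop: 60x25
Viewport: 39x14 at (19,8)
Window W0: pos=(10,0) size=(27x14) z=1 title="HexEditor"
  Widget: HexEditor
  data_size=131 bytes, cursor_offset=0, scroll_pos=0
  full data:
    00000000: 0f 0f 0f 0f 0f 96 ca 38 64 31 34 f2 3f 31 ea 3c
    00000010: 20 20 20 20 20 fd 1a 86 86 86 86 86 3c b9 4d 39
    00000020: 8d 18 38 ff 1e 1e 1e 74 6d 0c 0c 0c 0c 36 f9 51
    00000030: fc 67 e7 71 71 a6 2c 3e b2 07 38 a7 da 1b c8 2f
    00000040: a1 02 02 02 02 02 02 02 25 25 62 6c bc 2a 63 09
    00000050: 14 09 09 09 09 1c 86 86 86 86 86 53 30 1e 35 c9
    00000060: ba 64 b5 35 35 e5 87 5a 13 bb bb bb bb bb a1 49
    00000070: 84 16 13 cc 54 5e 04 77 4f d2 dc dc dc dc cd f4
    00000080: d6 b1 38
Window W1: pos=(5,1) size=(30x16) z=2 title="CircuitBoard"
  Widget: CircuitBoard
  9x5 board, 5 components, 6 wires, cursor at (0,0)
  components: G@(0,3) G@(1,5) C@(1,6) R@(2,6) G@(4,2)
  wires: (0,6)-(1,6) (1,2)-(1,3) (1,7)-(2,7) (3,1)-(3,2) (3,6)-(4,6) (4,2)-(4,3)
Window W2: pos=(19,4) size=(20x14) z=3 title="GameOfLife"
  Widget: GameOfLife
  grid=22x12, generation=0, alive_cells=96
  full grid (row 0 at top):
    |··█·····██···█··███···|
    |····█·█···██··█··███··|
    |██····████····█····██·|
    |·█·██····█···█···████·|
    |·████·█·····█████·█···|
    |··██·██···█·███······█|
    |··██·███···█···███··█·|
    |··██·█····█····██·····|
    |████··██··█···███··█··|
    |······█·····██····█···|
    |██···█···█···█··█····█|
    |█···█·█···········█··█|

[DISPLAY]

┃··█·█···██··█··███┃                   
┃····████····█····█┃                   
┃·██····█···█···███┃                   
┃███·█·····█████·█·┃                   
┃██·██···█·███·····┃                   
┃██·███···█···███··┃                   
┃██·█····█····██···┃                   
┃██··██··█···███··█┃                   
┃····█·····██····█·┃                   
┗━━━━━━━━━━━━━━━━━━┛                   
                                       
                                       
                                       
                                       


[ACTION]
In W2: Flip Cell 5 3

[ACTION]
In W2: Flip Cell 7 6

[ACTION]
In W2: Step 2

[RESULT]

┃·████···█··█··█···┃                   
┃███···███·█····█··┃                   
┃··█·█··██·███·██·█┃                   
┃···█·········██··█┃                   
┃········█·····██··┃                   
┃········█·█·······┃                   
┃█···········█·██··┃                   
┃··██·█··██·█████··┃                   
┃█····█···█···█··█·┃                   
┗━━━━━━━━━━━━━━━━━━┛                   
                                       
                                       
                                       
                                       


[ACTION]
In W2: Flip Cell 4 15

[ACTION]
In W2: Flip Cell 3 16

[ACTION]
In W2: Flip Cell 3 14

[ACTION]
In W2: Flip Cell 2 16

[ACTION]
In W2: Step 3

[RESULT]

┃·····███·····███··┃                   
┃······█··███·██···┃                   
┃···██·█·█·██······┃                   
┃·······██··█·██···┃                   
┃··········█··█·█··┃                   
┃········█·████·█··┃                   
┃····█···█·███·███·┃                   
┃█··█·█··█··██··██·┃                   
┃··██···██·█·····█·┃                   
┗━━━━━━━━━━━━━━━━━━┛                   
                                       
                                       
                                       
                                       


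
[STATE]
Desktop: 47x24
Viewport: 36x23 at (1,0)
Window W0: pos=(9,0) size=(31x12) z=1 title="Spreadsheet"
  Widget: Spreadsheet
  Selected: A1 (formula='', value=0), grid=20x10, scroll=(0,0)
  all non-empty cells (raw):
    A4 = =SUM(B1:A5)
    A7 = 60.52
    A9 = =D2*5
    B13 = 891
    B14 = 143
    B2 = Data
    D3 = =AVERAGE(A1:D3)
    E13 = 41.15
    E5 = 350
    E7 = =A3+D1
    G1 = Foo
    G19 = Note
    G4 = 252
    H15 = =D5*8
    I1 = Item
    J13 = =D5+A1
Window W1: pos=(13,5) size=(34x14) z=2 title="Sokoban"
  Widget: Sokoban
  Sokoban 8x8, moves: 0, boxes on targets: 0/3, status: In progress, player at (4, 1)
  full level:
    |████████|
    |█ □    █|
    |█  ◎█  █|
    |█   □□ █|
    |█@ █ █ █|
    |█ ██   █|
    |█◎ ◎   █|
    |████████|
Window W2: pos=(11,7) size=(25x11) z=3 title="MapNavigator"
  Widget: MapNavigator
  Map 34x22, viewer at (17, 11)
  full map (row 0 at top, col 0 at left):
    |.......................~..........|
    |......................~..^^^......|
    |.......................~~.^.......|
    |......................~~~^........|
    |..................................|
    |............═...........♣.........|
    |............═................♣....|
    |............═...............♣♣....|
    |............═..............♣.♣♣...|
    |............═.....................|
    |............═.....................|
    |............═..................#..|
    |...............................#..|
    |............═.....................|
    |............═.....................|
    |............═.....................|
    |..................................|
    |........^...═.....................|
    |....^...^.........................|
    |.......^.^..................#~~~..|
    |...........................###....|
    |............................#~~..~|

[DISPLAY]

        ┏━━━━━━━━━━━━━━━━━━━━━━━━━━━
        ┃ Spreadsheet               
        ┠───────────────────────────
        ┃A1:                        
        ┃       A       B       C   
        ┃---┏━━━━━━━━━━━━━━━━━━━━━━━
        ┃  1┃ Sokoban               
        ┃ ┏━━━━━━━━━━━━━━━━━━━━━━━┓─
        ┃ ┃ MapNavigator          ┃ 
        ┃ ┠───────────────────────┨ 
        ┃ ┃......═..............♣.┃ 
        ┗━┃......═................┃ 
          ┃......═................┃ 
          ┃......═....@...........┃ 
          ┃.......................┃ 
          ┃......═................┃ 
          ┃......═................┃ 
          ┗━━━━━━━━━━━━━━━━━━━━━━━┛ 
            ┗━━━━━━━━━━━━━━━━━━━━━━━
                                    
                                    
                                    
                                    


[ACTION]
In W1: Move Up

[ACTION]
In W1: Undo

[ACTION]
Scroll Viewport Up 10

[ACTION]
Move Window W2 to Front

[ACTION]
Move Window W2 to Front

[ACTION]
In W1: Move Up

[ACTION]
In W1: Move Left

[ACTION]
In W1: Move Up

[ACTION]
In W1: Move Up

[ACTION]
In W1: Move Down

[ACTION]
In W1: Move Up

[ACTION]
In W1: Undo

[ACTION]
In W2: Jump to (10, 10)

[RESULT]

        ┏━━━━━━━━━━━━━━━━━━━━━━━━━━━
        ┃ Spreadsheet               
        ┠───────────────────────────
        ┃A1:                        
        ┃       A       B       C   
        ┃---┏━━━━━━━━━━━━━━━━━━━━━━━
        ┃  1┃ Sokoban               
        ┃ ┏━━━━━━━━━━━━━━━━━━━━━━━┓─
        ┃ ┃ MapNavigator          ┃ 
        ┃ ┠───────────────────────┨ 
        ┃ ┃ ............═.........┃ 
        ┗━┃ ............═.........┃ 
          ┃ ............═.........┃ 
          ┃ ..........@.═.........┃ 
          ┃ ............═.........┃ 
          ┃ ......................┃ 
          ┃ ............═.........┃ 
          ┗━━━━━━━━━━━━━━━━━━━━━━━┛ 
            ┗━━━━━━━━━━━━━━━━━━━━━━━
                                    
                                    
                                    
                                    
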